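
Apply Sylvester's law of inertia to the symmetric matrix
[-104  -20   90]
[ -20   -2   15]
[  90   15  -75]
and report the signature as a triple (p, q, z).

Answer: (1, 1, 1)

Derivation:
step 0: pivot -104 → sign −
step 1: pivot 24/13 → sign +
step 2: row/col 2 already zero → sign 0
signature = (1, 1, 1)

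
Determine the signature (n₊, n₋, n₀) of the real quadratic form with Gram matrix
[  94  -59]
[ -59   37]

step 0: pivot 94 → sign +
step 1: pivot -3/94 → sign −
signature = (1, 1, 0)

Answer: (1, 1, 0)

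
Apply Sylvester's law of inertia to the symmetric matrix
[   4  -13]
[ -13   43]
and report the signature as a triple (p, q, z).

Answer: (2, 0, 0)

Derivation:
step 0: pivot 4 → sign +
step 1: pivot 3/4 → sign +
signature = (2, 0, 0)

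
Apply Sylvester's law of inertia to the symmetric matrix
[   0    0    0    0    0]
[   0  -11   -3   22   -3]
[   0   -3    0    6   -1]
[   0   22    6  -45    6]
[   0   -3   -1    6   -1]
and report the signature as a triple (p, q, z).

step 0: pivot -11 → sign −
step 1: pivot 9/11 → sign +
step 2: pivot -1 → sign −
step 3: pivot -2/9 → sign −
step 4: row/col 4 already zero → sign 0
signature = (1, 3, 1)

Answer: (1, 3, 1)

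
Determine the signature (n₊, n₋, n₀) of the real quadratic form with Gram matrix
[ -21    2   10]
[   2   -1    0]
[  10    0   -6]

Answer: (0, 3, 0)

Derivation:
step 0: pivot -21 → sign −
step 1: pivot -17/21 → sign −
step 2: pivot -2/17 → sign −
signature = (0, 3, 0)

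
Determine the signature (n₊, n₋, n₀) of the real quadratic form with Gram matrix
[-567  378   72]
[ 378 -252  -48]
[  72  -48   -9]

Answer: (1, 1, 1)

Derivation:
step 0: pivot -567 → sign −
step 1: pivot 1/7 → sign +
step 2: row/col 2 already zero → sign 0
signature = (1, 1, 1)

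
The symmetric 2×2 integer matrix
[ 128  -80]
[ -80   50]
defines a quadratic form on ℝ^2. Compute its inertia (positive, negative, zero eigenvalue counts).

Answer: (1, 0, 1)

Derivation:
step 0: pivot 128 → sign +
step 1: row/col 1 already zero → sign 0
signature = (1, 0, 1)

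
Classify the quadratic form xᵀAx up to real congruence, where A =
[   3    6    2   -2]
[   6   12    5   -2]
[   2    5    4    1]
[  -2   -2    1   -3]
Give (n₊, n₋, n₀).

step 0: pivot 3 → sign +
step 1: pivot 8/3 → sign +
step 2: pivot -3/8 → sign −
step 3: pivot -3 → sign −
signature = (2, 2, 0)

Answer: (2, 2, 0)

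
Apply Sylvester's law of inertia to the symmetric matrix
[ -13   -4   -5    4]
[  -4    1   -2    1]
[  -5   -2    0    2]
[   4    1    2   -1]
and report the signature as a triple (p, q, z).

step 0: pivot -13 → sign −
step 1: pivot 29/13 → sign +
step 2: pivot 53/29 → sign +
step 3: pivot 6/53 → sign +
signature = (3, 1, 0)

Answer: (3, 1, 0)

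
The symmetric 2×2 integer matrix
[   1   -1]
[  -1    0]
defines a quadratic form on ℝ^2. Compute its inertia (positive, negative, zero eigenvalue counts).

Answer: (1, 1, 0)

Derivation:
step 0: pivot 1 → sign +
step 1: pivot -1 → sign −
signature = (1, 1, 0)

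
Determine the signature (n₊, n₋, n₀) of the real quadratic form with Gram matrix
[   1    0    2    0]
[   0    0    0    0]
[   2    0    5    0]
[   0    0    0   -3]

Answer: (2, 1, 1)

Derivation:
step 0: pivot 1 → sign +
step 1: pivot 1 → sign +
step 2: pivot -3 → sign −
step 3: row/col 3 already zero → sign 0
signature = (2, 1, 1)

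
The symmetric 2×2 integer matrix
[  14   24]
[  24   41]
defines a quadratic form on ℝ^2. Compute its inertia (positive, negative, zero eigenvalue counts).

step 0: pivot 14 → sign +
step 1: pivot -1/7 → sign −
signature = (1, 1, 0)

Answer: (1, 1, 0)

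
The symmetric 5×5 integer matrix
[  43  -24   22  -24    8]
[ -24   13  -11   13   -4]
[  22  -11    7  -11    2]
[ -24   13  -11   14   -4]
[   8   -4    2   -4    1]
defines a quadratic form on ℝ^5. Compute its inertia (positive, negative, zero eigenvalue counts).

Answer: (3, 2, 0)

Derivation:
step 0: pivot 43 → sign +
step 1: pivot -17/43 → sign −
step 2: pivot -2/17 → sign −
step 3: pivot 1 → sign +
step 4: pivot 3 → sign +
signature = (3, 2, 0)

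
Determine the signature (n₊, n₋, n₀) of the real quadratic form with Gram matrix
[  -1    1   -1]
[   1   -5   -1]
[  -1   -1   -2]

step 0: pivot -1 → sign −
step 1: pivot -4 → sign −
step 2: row/col 2 already zero → sign 0
signature = (0, 2, 1)

Answer: (0, 2, 1)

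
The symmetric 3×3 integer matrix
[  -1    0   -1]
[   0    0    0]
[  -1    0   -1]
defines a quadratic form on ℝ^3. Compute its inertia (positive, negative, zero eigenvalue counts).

step 0: pivot -1 → sign −
step 1: row/col 1 already zero → sign 0
step 2: row/col 2 already zero → sign 0
signature = (0, 1, 2)

Answer: (0, 1, 2)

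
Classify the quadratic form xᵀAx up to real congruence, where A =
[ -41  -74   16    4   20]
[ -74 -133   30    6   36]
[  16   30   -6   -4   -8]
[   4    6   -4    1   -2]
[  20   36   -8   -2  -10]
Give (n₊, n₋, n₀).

step 0: pivot -41 → sign −
step 1: pivot 23/41 → sign +
step 2: pivot -2 → sign −
step 3: pivot -29/23 → sign −
step 4: pivot -6/29 → sign −
signature = (1, 4, 0)

Answer: (1, 4, 0)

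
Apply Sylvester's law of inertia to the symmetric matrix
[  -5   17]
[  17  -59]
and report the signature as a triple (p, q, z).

step 0: pivot -5 → sign −
step 1: pivot -6/5 → sign −
signature = (0, 2, 0)

Answer: (0, 2, 0)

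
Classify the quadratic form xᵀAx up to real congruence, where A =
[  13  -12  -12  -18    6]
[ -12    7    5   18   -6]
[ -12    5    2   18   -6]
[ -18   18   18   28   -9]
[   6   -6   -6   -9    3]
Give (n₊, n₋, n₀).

step 0: pivot 13 → sign +
step 1: pivot -53/13 → sign −
step 2: pivot -1/53 → sign −
step 3: pivot 28 → sign +
step 4: pivot 3/28 → sign +
signature = (3, 2, 0)

Answer: (3, 2, 0)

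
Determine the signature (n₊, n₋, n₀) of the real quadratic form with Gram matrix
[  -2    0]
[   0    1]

step 0: pivot -2 → sign −
step 1: pivot 1 → sign +
signature = (1, 1, 0)

Answer: (1, 1, 0)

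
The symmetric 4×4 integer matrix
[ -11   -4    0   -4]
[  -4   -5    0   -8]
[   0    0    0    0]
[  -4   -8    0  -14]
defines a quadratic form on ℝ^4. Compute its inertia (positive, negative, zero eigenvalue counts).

Answer: (0, 3, 1)

Derivation:
step 0: pivot -11 → sign −
step 1: pivot -39/11 → sign −
step 2: pivot -6/13 → sign −
step 3: row/col 3 already zero → sign 0
signature = (0, 3, 1)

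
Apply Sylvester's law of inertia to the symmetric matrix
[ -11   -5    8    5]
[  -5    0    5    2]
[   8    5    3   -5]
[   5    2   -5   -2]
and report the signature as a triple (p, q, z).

Answer: (3, 1, 0)

Derivation:
step 0: pivot -11 → sign −
step 1: pivot 25/11 → sign +
step 2: pivot 8 → sign +
step 3: pivot 3/50 → sign +
signature = (3, 1, 0)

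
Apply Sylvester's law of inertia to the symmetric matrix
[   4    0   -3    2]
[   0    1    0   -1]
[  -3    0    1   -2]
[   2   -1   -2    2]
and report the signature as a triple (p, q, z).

Answer: (3, 1, 0)

Derivation:
step 0: pivot 4 → sign +
step 1: pivot 1 → sign +
step 2: pivot -5/4 → sign −
step 3: pivot 1/5 → sign +
signature = (3, 1, 0)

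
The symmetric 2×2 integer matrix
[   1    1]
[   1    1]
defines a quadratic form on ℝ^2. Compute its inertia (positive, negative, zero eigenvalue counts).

step 0: pivot 1 → sign +
step 1: row/col 1 already zero → sign 0
signature = (1, 0, 1)

Answer: (1, 0, 1)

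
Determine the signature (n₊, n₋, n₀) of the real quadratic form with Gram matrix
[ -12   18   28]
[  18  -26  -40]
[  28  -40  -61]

step 0: pivot -12 → sign −
step 1: pivot 1 → sign +
step 2: pivot 1/3 → sign +
signature = (2, 1, 0)

Answer: (2, 1, 0)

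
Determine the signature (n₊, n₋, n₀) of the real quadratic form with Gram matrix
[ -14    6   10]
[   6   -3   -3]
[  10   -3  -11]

Answer: (0, 2, 1)

Derivation:
step 0: pivot -14 → sign −
step 1: pivot -3/7 → sign −
step 2: row/col 2 already zero → sign 0
signature = (0, 2, 1)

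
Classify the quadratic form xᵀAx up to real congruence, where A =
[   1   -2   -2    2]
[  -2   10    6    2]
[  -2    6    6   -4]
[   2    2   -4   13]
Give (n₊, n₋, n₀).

step 0: pivot 1 → sign +
step 1: pivot 6 → sign +
step 2: pivot 4/3 → sign +
step 3: row/col 3 already zero → sign 0
signature = (3, 0, 1)

Answer: (3, 0, 1)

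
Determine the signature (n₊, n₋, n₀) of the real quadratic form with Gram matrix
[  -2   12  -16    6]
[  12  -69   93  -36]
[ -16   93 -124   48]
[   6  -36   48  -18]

step 0: pivot -2 → sign −
step 1: pivot 3 → sign +
step 2: pivot 1 → sign +
step 3: row/col 3 already zero → sign 0
signature = (2, 1, 1)

Answer: (2, 1, 1)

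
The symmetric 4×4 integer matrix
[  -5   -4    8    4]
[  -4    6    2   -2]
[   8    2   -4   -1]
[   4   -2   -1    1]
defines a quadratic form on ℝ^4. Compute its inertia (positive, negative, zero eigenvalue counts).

Answer: (2, 2, 0)

Derivation:
step 0: pivot -5 → sign −
step 1: pivot 46/5 → sign +
step 2: pivot 154/23 → sign +
step 3: pivot -1/154 → sign −
signature = (2, 2, 0)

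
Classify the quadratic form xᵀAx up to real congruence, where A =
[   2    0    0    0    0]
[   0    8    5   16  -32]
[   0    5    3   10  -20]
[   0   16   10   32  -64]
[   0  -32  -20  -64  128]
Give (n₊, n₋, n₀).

step 0: pivot 2 → sign +
step 1: pivot 8 → sign +
step 2: pivot -1/8 → sign −
step 3: row/col 3 already zero → sign 0
step 4: row/col 4 already zero → sign 0
signature = (2, 1, 2)

Answer: (2, 1, 2)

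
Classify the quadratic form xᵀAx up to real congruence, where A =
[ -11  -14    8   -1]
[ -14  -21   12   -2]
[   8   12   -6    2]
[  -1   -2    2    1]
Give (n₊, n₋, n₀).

Answer: (2, 2, 0)

Derivation:
step 0: pivot -11 → sign −
step 1: pivot -35/11 → sign −
step 2: pivot 6/7 → sign +
step 3: pivot 2/5 → sign +
signature = (2, 2, 0)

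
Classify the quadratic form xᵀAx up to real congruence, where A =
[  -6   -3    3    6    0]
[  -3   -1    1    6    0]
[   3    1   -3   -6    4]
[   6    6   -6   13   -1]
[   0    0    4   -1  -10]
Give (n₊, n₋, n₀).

Answer: (2, 3, 0)

Derivation:
step 0: pivot -6 → sign −
step 1: pivot 1/2 → sign +
step 2: pivot -2 → sign −
step 3: pivot 1 → sign +
step 4: pivot -3 → sign −
signature = (2, 3, 0)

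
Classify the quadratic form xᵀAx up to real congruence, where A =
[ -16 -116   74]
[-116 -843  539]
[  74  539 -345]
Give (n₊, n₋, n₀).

Answer: (1, 2, 0)

Derivation:
step 0: pivot -16 → sign −
step 1: pivot -2 → sign −
step 2: pivot 3/8 → sign +
signature = (1, 2, 0)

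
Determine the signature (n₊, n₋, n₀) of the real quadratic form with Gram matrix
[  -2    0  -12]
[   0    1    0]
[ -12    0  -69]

Answer: (2, 1, 0)

Derivation:
step 0: pivot -2 → sign −
step 1: pivot 1 → sign +
step 2: pivot 3 → sign +
signature = (2, 1, 0)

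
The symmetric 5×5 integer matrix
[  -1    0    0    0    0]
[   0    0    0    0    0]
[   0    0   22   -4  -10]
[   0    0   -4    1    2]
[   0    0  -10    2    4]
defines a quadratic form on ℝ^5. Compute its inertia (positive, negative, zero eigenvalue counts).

step 0: pivot -1 → sign −
step 1: pivot 22 → sign +
step 2: pivot 3/11 → sign +
step 3: pivot -2/3 → sign −
step 4: row/col 4 already zero → sign 0
signature = (2, 2, 1)

Answer: (2, 2, 1)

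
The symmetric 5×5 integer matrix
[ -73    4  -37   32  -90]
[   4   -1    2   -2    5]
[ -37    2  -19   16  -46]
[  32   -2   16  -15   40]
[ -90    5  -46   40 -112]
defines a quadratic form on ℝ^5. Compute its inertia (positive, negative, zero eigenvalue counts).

step 0: pivot -73 → sign −
step 1: pivot -57/73 → sign −
step 2: pivot -14/57 → sign −
step 3: pivot -5/7 → sign −
step 4: pivot 3/5 → sign +
signature = (1, 4, 0)

Answer: (1, 4, 0)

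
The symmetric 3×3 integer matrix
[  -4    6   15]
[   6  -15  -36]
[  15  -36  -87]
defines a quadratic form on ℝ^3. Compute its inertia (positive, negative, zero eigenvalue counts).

Answer: (0, 3, 0)

Derivation:
step 0: pivot -4 → sign −
step 1: pivot -6 → sign −
step 2: pivot -3/8 → sign −
signature = (0, 3, 0)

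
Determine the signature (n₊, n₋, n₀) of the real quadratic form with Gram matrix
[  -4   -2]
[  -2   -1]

step 0: pivot -4 → sign −
step 1: row/col 1 already zero → sign 0
signature = (0, 1, 1)

Answer: (0, 1, 1)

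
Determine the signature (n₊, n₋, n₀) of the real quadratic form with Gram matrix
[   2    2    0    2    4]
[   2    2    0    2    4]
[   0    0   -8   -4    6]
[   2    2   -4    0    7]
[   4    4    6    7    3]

Answer: (1, 2, 2)

Derivation:
step 0: pivot 2 → sign +
step 1: pivot -8 → sign −
step 2: pivot -1/2 → sign −
step 3: row/col 3 already zero → sign 0
step 4: row/col 4 already zero → sign 0
signature = (1, 2, 2)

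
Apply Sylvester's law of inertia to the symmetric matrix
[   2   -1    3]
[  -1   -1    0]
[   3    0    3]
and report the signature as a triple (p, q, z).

Answer: (1, 1, 1)

Derivation:
step 0: pivot 2 → sign +
step 1: pivot -3/2 → sign −
step 2: row/col 2 already zero → sign 0
signature = (1, 1, 1)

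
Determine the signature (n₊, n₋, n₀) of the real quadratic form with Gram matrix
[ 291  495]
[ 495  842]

Answer: (1, 1, 0)

Derivation:
step 0: pivot 291 → sign +
step 1: pivot -1/97 → sign −
signature = (1, 1, 0)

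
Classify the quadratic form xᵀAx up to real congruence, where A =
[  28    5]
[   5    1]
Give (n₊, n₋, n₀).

Answer: (2, 0, 0)

Derivation:
step 0: pivot 28 → sign +
step 1: pivot 3/28 → sign +
signature = (2, 0, 0)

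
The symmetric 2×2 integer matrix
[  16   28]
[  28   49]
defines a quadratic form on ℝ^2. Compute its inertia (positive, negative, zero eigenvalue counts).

Answer: (1, 0, 1)

Derivation:
step 0: pivot 16 → sign +
step 1: row/col 1 already zero → sign 0
signature = (1, 0, 1)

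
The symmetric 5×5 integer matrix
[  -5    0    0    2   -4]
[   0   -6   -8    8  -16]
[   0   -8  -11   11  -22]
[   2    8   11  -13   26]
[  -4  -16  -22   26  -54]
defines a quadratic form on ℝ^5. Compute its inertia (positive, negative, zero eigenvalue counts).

step 0: pivot -5 → sign −
step 1: pivot -6 → sign −
step 2: pivot -1/3 → sign −
step 3: pivot -6/5 → sign −
step 4: pivot -2 → sign −
signature = (0, 5, 0)

Answer: (0, 5, 0)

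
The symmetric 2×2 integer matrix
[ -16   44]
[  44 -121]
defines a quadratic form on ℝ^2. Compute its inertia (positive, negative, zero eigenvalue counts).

Answer: (0, 1, 1)

Derivation:
step 0: pivot -16 → sign −
step 1: row/col 1 already zero → sign 0
signature = (0, 1, 1)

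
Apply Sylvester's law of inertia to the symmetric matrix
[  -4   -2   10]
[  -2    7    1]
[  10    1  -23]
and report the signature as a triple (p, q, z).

Answer: (1, 1, 1)

Derivation:
step 0: pivot -4 → sign −
step 1: pivot 8 → sign +
step 2: row/col 2 already zero → sign 0
signature = (1, 1, 1)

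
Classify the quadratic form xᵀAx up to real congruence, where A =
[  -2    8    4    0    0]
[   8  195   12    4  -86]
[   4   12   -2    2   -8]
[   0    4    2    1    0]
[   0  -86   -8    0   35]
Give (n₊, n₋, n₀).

step 0: pivot -2 → sign −
step 1: pivot 227 → sign +
step 2: pivot 578/227 → sign +
step 3: pivot 11/289 → sign +
step 4: pivot -3/11 → sign −
signature = (3, 2, 0)

Answer: (3, 2, 0)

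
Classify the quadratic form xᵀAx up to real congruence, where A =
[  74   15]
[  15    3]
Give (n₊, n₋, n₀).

step 0: pivot 74 → sign +
step 1: pivot -3/74 → sign −
signature = (1, 1, 0)

Answer: (1, 1, 0)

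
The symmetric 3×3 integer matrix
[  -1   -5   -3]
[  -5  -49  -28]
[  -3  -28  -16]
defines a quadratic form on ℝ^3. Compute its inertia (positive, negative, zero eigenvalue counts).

step 0: pivot -1 → sign −
step 1: pivot -24 → sign −
step 2: pivot 1/24 → sign +
signature = (1, 2, 0)

Answer: (1, 2, 0)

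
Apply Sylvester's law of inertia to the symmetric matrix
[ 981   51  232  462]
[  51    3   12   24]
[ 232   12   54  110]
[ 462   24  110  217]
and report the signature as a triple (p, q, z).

step 0: pivot 981 → sign +
step 1: pivot 38/109 → sign +
step 2: pivot -50/57 → sign −
step 3: pivot 1/25 → sign +
signature = (3, 1, 0)

Answer: (3, 1, 0)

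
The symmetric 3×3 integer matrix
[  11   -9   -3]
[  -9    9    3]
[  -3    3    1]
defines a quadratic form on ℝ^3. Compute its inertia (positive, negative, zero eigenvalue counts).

step 0: pivot 11 → sign +
step 1: pivot 18/11 → sign +
step 2: row/col 2 already zero → sign 0
signature = (2, 0, 1)

Answer: (2, 0, 1)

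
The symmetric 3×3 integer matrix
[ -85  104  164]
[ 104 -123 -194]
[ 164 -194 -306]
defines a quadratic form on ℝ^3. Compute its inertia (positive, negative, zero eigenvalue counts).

Answer: (1, 2, 0)

Derivation:
step 0: pivot -85 → sign −
step 1: pivot 361/85 → sign +
step 2: pivot -6/361 → sign −
signature = (1, 2, 0)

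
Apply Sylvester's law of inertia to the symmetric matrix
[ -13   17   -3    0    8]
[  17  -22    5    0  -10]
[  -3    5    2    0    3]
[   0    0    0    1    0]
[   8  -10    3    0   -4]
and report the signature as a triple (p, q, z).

Answer: (3, 2, 0)

Derivation:
step 0: pivot -13 → sign −
step 1: pivot 3/13 → sign +
step 2: pivot -7/3 → sign −
step 3: pivot 1 → sign +
step 4: pivot 3/7 → sign +
signature = (3, 2, 0)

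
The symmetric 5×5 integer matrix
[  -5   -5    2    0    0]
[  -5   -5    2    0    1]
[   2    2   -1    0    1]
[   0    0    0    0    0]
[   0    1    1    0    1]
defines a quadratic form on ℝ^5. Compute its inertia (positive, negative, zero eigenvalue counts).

Answer: (1, 3, 1)

Derivation:
step 0: pivot -5 → sign −
step 1: pivot -1/5 → sign −
step 2: pivot 6 → sign +
step 3: pivot -1/6 → sign −
step 4: row/col 4 already zero → sign 0
signature = (1, 3, 1)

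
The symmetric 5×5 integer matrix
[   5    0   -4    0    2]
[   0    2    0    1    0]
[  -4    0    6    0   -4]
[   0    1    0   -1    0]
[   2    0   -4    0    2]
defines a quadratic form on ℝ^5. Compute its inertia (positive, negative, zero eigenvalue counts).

Answer: (3, 2, 0)

Derivation:
step 0: pivot 5 → sign +
step 1: pivot 2 → sign +
step 2: pivot 14/5 → sign +
step 3: pivot -3/2 → sign −
step 4: pivot -6/7 → sign −
signature = (3, 2, 0)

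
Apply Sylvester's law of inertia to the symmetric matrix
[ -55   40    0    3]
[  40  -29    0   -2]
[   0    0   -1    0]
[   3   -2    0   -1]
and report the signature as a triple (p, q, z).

step 0: pivot -55 → sign −
step 1: pivot 1/11 → sign +
step 2: pivot -1 → sign −
step 3: pivot -6/5 → sign −
signature = (1, 3, 0)

Answer: (1, 3, 0)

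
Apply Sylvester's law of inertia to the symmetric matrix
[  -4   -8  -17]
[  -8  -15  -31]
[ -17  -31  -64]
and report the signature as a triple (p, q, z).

step 0: pivot -4 → sign −
step 1: pivot 1 → sign +
step 2: pivot -3/4 → sign −
signature = (1, 2, 0)

Answer: (1, 2, 0)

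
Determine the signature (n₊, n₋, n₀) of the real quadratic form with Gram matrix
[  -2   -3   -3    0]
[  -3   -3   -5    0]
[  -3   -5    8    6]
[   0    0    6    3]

step 0: pivot -2 → sign −
step 1: pivot 3/2 → sign +
step 2: pivot 37/3 → sign +
step 3: pivot 3/37 → sign +
signature = (3, 1, 0)

Answer: (3, 1, 0)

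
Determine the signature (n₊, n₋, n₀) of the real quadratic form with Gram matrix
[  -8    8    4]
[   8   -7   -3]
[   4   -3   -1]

step 0: pivot -8 → sign −
step 1: pivot 1 → sign +
step 2: row/col 2 already zero → sign 0
signature = (1, 1, 1)

Answer: (1, 1, 1)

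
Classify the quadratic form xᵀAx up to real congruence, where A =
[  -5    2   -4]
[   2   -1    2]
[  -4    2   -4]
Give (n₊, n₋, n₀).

Answer: (0, 2, 1)

Derivation:
step 0: pivot -5 → sign −
step 1: pivot -1/5 → sign −
step 2: row/col 2 already zero → sign 0
signature = (0, 2, 1)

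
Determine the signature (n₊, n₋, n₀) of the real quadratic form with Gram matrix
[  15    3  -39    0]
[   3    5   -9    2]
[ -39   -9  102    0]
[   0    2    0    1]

Answer: (3, 1, 0)

Derivation:
step 0: pivot 15 → sign +
step 1: pivot 22/5 → sign +
step 2: pivot 3/11 → sign +
step 3: pivot -1 → sign −
signature = (3, 1, 0)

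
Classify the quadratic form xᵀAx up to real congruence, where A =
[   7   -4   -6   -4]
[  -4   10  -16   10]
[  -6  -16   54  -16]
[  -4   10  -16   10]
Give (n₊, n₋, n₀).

Answer: (2, 1, 1)

Derivation:
step 0: pivot 7 → sign +
step 1: pivot 54/7 → sign +
step 2: pivot -2/27 → sign −
step 3: row/col 3 already zero → sign 0
signature = (2, 1, 1)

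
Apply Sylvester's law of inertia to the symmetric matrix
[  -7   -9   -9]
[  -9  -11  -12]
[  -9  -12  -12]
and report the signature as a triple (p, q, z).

step 0: pivot -7 → sign −
step 1: pivot 4/7 → sign +
step 2: pivot -3/4 → sign −
signature = (1, 2, 0)

Answer: (1, 2, 0)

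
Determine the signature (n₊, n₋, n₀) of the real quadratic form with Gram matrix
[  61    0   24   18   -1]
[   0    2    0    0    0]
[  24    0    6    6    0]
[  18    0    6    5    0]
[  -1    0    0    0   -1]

Answer: (3, 2, 0)

Derivation:
step 0: pivot 61 → sign +
step 1: pivot 2 → sign +
step 2: pivot -210/61 → sign −
step 3: pivot 1/35 → sign +
step 4: pivot -2 → sign −
signature = (3, 2, 0)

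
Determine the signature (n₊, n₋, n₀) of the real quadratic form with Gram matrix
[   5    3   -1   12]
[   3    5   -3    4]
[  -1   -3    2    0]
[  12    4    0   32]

step 0: pivot 5 → sign +
step 1: pivot 16/5 → sign +
step 2: row/col 2 already zero → sign 0
step 3: row/col 3 already zero → sign 0
signature = (2, 0, 2)

Answer: (2, 0, 2)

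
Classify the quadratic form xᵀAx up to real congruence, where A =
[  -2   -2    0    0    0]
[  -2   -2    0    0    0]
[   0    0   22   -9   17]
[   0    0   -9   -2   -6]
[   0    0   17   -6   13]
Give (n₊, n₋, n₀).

Answer: (2, 2, 1)

Derivation:
step 0: pivot -2 → sign −
step 1: pivot 22 → sign +
step 2: pivot -125/22 → sign −
step 3: pivot 3/125 → sign +
step 4: row/col 4 already zero → sign 0
signature = (2, 2, 1)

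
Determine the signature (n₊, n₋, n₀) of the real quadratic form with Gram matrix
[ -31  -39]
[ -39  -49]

step 0: pivot -31 → sign −
step 1: pivot 2/31 → sign +
signature = (1, 1, 0)

Answer: (1, 1, 0)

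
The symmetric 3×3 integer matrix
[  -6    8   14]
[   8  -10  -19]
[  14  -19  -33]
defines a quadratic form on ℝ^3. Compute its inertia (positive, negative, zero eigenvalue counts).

Answer: (1, 2, 0)

Derivation:
step 0: pivot -6 → sign −
step 1: pivot 2/3 → sign +
step 2: pivot -1/2 → sign −
signature = (1, 2, 0)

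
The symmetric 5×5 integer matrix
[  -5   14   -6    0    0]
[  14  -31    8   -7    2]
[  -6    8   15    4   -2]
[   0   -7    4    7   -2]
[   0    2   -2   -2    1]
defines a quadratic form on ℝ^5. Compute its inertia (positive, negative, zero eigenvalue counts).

Answer: (3, 2, 0)

Derivation:
step 0: pivot -5 → sign −
step 1: pivot 41/5 → sign +
step 2: pivot 523/41 → sign +
step 3: pivot 30/523 → sign +
step 4: pivot -3/5 → sign −
signature = (3, 2, 0)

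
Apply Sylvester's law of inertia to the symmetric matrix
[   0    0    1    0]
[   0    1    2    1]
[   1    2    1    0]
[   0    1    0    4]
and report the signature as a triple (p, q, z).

step 0: pivot 1 → sign +
step 1: pivot -3 → sign −
step 2: pivot 1/3 → sign +
step 3: pivot 3 → sign +
signature = (3, 1, 0)

Answer: (3, 1, 0)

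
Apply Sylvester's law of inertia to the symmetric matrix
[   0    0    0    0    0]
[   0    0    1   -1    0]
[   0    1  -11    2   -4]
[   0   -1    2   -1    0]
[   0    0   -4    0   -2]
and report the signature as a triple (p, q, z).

Answer: (1, 2, 2)

Derivation:
step 0: pivot -11 → sign −
step 1: pivot 1/11 → sign +
step 2: pivot -8 → sign −
step 3: row/col 3 already zero → sign 0
step 4: row/col 4 already zero → sign 0
signature = (1, 2, 2)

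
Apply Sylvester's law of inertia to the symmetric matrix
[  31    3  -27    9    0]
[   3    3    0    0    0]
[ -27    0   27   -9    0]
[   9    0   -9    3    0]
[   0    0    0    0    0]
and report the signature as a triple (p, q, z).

step 0: pivot 31 → sign +
step 1: pivot 84/31 → sign +
step 2: pivot 27/28 → sign +
step 3: row/col 3 already zero → sign 0
step 4: row/col 4 already zero → sign 0
signature = (3, 0, 2)

Answer: (3, 0, 2)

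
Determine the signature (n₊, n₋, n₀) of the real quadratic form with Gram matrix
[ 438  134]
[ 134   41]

step 0: pivot 438 → sign +
step 1: pivot 1/219 → sign +
signature = (2, 0, 0)

Answer: (2, 0, 0)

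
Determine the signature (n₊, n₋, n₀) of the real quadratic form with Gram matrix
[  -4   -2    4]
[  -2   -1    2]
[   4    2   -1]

step 0: pivot -4 → sign −
step 1: pivot 3 → sign +
step 2: row/col 2 already zero → sign 0
signature = (1, 1, 1)

Answer: (1, 1, 1)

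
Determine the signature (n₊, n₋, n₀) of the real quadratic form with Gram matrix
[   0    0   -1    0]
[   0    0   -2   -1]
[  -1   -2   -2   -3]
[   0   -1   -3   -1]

step 0: pivot -2 → sign −
step 1: pivot 2 → sign +
step 2: pivot 3/2 → sign +
step 3: pivot -1/6 → sign −
signature = (2, 2, 0)

Answer: (2, 2, 0)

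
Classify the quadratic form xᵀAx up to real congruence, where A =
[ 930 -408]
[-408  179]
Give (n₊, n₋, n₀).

step 0: pivot 930 → sign +
step 1: pivot 1/155 → sign +
signature = (2, 0, 0)

Answer: (2, 0, 0)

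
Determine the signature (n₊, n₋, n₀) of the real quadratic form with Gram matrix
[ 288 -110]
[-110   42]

Answer: (1, 1, 0)

Derivation:
step 0: pivot 288 → sign +
step 1: pivot -1/72 → sign −
signature = (1, 1, 0)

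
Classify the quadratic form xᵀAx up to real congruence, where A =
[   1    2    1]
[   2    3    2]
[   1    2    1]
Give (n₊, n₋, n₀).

Answer: (1, 1, 1)

Derivation:
step 0: pivot 1 → sign +
step 1: pivot -1 → sign −
step 2: row/col 2 already zero → sign 0
signature = (1, 1, 1)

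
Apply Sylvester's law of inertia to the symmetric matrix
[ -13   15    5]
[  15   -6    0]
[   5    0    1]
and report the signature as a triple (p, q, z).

Answer: (1, 2, 0)

Derivation:
step 0: pivot -13 → sign −
step 1: pivot 147/13 → sign +
step 2: pivot -1/49 → sign −
signature = (1, 2, 0)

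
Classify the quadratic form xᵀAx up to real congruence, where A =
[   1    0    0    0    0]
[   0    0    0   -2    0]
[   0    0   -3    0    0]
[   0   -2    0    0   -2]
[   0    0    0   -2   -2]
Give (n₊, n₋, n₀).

Answer: (2, 3, 0)

Derivation:
step 0: pivot 1 → sign +
step 1: pivot -3 → sign −
step 2: pivot -4 → sign −
step 3: pivot 1 → sign +
step 4: pivot -2 → sign −
signature = (2, 3, 0)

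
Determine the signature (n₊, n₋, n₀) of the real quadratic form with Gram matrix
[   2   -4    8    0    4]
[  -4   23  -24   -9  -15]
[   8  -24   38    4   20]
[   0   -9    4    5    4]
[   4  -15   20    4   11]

step 0: pivot 2 → sign +
step 1: pivot 15 → sign +
step 2: pivot 26/15 → sign +
step 3: pivot -10/13 → sign −
step 4: pivot -3/10 → sign −
signature = (3, 2, 0)

Answer: (3, 2, 0)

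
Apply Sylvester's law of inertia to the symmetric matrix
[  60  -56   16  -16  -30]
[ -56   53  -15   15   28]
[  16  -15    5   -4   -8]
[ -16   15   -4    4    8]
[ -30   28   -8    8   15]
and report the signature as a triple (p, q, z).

Answer: (3, 1, 1)

Derivation:
step 0: pivot 60 → sign +
step 1: pivot 11/15 → sign +
step 2: pivot 8/11 → sign +
step 3: pivot -3/8 → sign −
step 4: row/col 4 already zero → sign 0
signature = (3, 1, 1)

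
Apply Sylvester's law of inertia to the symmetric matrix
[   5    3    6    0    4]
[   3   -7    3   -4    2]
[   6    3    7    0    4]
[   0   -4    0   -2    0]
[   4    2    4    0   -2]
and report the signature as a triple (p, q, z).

Answer: (2, 3, 0)

Derivation:
step 0: pivot 5 → sign +
step 1: pivot -44/5 → sign −
step 2: pivot -7/44 → sign −
step 3: pivot 2/7 → sign +
step 4: pivot -6 → sign −
signature = (2, 3, 0)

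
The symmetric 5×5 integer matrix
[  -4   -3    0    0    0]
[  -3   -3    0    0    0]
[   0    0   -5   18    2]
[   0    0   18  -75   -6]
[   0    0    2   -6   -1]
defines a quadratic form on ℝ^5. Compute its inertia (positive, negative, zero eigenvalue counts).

Answer: (0, 5, 0)

Derivation:
step 0: pivot -4 → sign −
step 1: pivot -3/4 → sign −
step 2: pivot -5 → sign −
step 3: pivot -51/5 → sign −
step 4: pivot -1/17 → sign −
signature = (0, 5, 0)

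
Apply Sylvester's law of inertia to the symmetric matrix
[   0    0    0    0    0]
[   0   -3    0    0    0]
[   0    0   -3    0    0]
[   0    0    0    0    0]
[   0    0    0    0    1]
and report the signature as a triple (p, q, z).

Answer: (1, 2, 2)

Derivation:
step 0: pivot -3 → sign −
step 1: pivot -3 → sign −
step 2: pivot 1 → sign +
step 3: row/col 3 already zero → sign 0
step 4: row/col 4 already zero → sign 0
signature = (1, 2, 2)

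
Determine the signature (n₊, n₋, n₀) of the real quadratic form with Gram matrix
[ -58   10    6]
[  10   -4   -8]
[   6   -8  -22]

Answer: (0, 3, 0)

Derivation:
step 0: pivot -58 → sign −
step 1: pivot -66/29 → sign −
step 2: pivot -2/33 → sign −
signature = (0, 3, 0)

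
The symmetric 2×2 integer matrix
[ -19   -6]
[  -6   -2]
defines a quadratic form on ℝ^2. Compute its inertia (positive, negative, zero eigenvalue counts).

step 0: pivot -19 → sign −
step 1: pivot -2/19 → sign −
signature = (0, 2, 0)

Answer: (0, 2, 0)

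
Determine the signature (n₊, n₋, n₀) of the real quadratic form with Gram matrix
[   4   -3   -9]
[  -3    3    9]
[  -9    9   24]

step 0: pivot 4 → sign +
step 1: pivot 3/4 → sign +
step 2: pivot -3 → sign −
signature = (2, 1, 0)

Answer: (2, 1, 0)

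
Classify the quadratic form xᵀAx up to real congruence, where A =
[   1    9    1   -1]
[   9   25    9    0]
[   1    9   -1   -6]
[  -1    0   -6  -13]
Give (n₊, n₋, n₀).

Answer: (1, 3, 0)

Derivation:
step 0: pivot 1 → sign +
step 1: pivot -56 → sign −
step 2: pivot -2 → sign −
step 3: pivot -3/56 → sign −
signature = (1, 3, 0)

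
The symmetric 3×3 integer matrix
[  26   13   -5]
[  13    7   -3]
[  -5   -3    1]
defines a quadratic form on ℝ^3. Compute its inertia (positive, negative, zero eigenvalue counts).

step 0: pivot 26 → sign +
step 1: pivot 1/2 → sign +
step 2: pivot -6/13 → sign −
signature = (2, 1, 0)

Answer: (2, 1, 0)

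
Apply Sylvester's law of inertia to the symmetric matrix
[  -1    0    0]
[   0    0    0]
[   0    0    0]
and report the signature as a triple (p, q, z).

Answer: (0, 1, 2)

Derivation:
step 0: pivot -1 → sign −
step 1: row/col 1 already zero → sign 0
step 2: row/col 2 already zero → sign 0
signature = (0, 1, 2)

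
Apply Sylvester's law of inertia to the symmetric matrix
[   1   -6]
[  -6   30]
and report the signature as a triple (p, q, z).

Answer: (1, 1, 0)

Derivation:
step 0: pivot 1 → sign +
step 1: pivot -6 → sign −
signature = (1, 1, 0)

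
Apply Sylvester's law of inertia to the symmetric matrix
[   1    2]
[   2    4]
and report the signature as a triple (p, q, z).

Answer: (1, 0, 1)

Derivation:
step 0: pivot 1 → sign +
step 1: row/col 1 already zero → sign 0
signature = (1, 0, 1)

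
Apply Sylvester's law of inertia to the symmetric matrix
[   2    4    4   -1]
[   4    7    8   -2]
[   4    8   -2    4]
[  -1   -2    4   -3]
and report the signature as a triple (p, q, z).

step 0: pivot 2 → sign +
step 1: pivot -1 → sign −
step 2: pivot -10 → sign −
step 3: pivot 1/10 → sign +
signature = (2, 2, 0)

Answer: (2, 2, 0)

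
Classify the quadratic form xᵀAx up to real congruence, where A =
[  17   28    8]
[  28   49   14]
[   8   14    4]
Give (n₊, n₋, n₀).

step 0: pivot 17 → sign +
step 1: pivot 49/17 → sign +
step 2: row/col 2 already zero → sign 0
signature = (2, 0, 1)

Answer: (2, 0, 1)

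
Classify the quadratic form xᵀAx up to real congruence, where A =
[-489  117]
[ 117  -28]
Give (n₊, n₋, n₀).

step 0: pivot -489 → sign −
step 1: pivot -1/163 → sign −
signature = (0, 2, 0)

Answer: (0, 2, 0)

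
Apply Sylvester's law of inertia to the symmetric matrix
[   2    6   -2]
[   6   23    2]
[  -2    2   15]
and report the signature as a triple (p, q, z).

step 0: pivot 2 → sign +
step 1: pivot 5 → sign +
step 2: pivot 1/5 → sign +
signature = (3, 0, 0)

Answer: (3, 0, 0)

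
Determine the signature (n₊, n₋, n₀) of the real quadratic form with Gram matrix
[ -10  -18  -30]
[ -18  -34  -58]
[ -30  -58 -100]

Answer: (0, 2, 1)

Derivation:
step 0: pivot -10 → sign −
step 1: pivot -8/5 → sign −
step 2: row/col 2 already zero → sign 0
signature = (0, 2, 1)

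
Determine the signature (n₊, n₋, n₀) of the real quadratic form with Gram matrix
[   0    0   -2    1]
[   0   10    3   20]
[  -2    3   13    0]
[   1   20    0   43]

Answer: (3, 1, 0)

Derivation:
step 0: pivot 10 → sign +
step 1: pivot 121/10 → sign +
step 2: pivot -40/121 → sign −
step 3: pivot 1/40 → sign +
signature = (3, 1, 0)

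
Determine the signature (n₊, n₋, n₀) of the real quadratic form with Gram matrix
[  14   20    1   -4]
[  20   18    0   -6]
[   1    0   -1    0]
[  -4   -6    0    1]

step 0: pivot 14 → sign +
step 1: pivot -74/7 → sign −
step 2: pivot -65/74 → sign −
step 3: pivot -1/65 → sign −
signature = (1, 3, 0)

Answer: (1, 3, 0)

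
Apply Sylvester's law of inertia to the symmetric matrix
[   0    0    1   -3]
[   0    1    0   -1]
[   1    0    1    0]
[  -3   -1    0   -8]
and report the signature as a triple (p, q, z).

Answer: (2, 1, 1)

Derivation:
step 0: pivot 1 → sign +
step 1: pivot 1 → sign +
step 2: pivot -1 → sign −
step 3: row/col 3 already zero → sign 0
signature = (2, 1, 1)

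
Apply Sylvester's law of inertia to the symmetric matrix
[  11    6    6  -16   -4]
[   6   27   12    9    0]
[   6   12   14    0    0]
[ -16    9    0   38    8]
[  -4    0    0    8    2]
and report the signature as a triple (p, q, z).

step 0: pivot 11 → sign +
step 1: pivot 261/11 → sign +
step 2: pivot 218/29 → sign +
step 3: pivot 91/109 → sign +
step 4: pivot 6/91 → sign +
signature = (5, 0, 0)

Answer: (5, 0, 0)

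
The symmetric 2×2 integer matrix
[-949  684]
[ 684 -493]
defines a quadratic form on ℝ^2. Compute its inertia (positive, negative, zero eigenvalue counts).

Answer: (0, 2, 0)

Derivation:
step 0: pivot -949 → sign −
step 1: pivot -1/949 → sign −
signature = (0, 2, 0)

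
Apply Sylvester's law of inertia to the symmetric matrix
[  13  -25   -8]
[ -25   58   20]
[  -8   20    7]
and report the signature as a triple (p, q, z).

step 0: pivot 13 → sign +
step 1: pivot 129/13 → sign +
step 2: pivot -3/43 → sign −
signature = (2, 1, 0)

Answer: (2, 1, 0)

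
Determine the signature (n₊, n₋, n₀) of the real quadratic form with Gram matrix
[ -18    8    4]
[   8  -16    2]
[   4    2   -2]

step 0: pivot -18 → sign −
step 1: pivot -112/9 → sign −
step 2: pivot 1/28 → sign +
signature = (1, 2, 0)

Answer: (1, 2, 0)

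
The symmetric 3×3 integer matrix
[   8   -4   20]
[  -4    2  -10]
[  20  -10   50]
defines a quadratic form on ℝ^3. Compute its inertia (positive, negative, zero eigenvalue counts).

step 0: pivot 8 → sign +
step 1: row/col 1 already zero → sign 0
step 2: row/col 2 already zero → sign 0
signature = (1, 0, 2)

Answer: (1, 0, 2)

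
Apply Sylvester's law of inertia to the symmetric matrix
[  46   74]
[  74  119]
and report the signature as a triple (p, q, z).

Answer: (1, 1, 0)

Derivation:
step 0: pivot 46 → sign +
step 1: pivot -1/23 → sign −
signature = (1, 1, 0)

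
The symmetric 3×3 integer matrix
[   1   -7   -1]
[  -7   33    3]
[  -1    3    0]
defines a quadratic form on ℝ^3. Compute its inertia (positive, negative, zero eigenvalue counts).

Answer: (1, 1, 1)

Derivation:
step 0: pivot 1 → sign +
step 1: pivot -16 → sign −
step 2: row/col 2 already zero → sign 0
signature = (1, 1, 1)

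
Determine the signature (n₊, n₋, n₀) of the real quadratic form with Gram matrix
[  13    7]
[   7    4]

Answer: (2, 0, 0)

Derivation:
step 0: pivot 13 → sign +
step 1: pivot 3/13 → sign +
signature = (2, 0, 0)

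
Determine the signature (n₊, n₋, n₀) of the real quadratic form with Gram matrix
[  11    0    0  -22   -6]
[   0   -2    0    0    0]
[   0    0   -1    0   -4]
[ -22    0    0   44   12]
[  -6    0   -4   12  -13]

step 0: pivot 11 → sign +
step 1: pivot -2 → sign −
step 2: pivot -1 → sign −
step 3: pivot -3/11 → sign −
step 4: row/col 4 already zero → sign 0
signature = (1, 3, 1)

Answer: (1, 3, 1)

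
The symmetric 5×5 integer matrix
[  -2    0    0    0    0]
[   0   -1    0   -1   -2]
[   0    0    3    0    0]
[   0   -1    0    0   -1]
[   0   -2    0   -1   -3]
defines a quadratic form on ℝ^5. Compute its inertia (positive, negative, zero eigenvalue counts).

step 0: pivot -2 → sign −
step 1: pivot -1 → sign −
step 2: pivot 3 → sign +
step 3: pivot 1 → sign +
step 4: row/col 4 already zero → sign 0
signature = (2, 2, 1)

Answer: (2, 2, 1)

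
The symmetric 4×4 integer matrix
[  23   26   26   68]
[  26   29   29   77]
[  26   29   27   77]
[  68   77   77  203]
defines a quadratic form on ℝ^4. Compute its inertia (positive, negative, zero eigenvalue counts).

step 0: pivot 23 → sign +
step 1: pivot -9/23 → sign −
step 2: pivot -2 → sign −
step 3: pivot 2 → sign +
signature = (2, 2, 0)

Answer: (2, 2, 0)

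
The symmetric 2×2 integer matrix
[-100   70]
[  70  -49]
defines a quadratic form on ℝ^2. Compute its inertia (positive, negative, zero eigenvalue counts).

Answer: (0, 1, 1)

Derivation:
step 0: pivot -100 → sign −
step 1: row/col 1 already zero → sign 0
signature = (0, 1, 1)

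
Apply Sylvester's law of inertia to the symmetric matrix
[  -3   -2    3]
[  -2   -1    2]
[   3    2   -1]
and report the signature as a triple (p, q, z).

step 0: pivot -3 → sign −
step 1: pivot 1/3 → sign +
step 2: pivot 2 → sign +
signature = (2, 1, 0)

Answer: (2, 1, 0)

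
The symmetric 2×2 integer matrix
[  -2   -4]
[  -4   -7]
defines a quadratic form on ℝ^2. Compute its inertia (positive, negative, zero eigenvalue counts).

step 0: pivot -2 → sign −
step 1: pivot 1 → sign +
signature = (1, 1, 0)

Answer: (1, 1, 0)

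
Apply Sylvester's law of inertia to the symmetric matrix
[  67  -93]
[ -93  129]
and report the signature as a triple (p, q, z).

Answer: (1, 1, 0)

Derivation:
step 0: pivot 67 → sign +
step 1: pivot -6/67 → sign −
signature = (1, 1, 0)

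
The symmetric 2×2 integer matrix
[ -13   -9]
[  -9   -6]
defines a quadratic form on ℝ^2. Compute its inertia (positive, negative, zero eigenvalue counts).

Answer: (1, 1, 0)

Derivation:
step 0: pivot -13 → sign −
step 1: pivot 3/13 → sign +
signature = (1, 1, 0)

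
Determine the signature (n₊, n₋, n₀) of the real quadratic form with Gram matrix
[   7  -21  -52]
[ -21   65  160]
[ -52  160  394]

step 0: pivot 7 → sign +
step 1: pivot 2 → sign +
step 2: pivot -2/7 → sign −
signature = (2, 1, 0)

Answer: (2, 1, 0)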